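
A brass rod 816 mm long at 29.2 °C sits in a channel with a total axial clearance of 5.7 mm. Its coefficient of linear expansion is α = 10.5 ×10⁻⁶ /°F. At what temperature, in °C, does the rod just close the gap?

399 °C

α = 10.5×10⁻⁶/°F × 9/5 = 18.9×10⁻⁶/K.
α·L₀·ΔT = 5.7 mm ⇒ ΔT = 5.7 / (18.9×10⁻⁶ × 816.0) = 369.6 K.
T = 29.2 + 369.6 = 398.8 °C.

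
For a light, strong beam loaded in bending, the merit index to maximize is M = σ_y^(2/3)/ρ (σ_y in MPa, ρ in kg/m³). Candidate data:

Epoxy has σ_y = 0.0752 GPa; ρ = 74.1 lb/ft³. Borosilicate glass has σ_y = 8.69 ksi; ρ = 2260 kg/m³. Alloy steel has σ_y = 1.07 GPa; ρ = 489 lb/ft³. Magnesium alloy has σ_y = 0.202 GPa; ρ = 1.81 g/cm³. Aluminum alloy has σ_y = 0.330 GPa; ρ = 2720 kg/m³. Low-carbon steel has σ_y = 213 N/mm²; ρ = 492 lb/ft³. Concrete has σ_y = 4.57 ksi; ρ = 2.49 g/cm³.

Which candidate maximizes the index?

magnesium alloy

Convert each candidate to consistent units, then evaluate M:
  epoxy: σ_y = 75.20 MPa, ρ = 1187 kg/m³
  borosilicate glass: σ_y = 59.92 MPa, ρ = 2260 kg/m³
  alloy steel: σ_y = 1070 MPa, ρ = 7833 kg/m³
  magnesium alloy: σ_y = 202.0 MPa, ρ = 1810 kg/m³
  aluminum alloy: σ_y = 330.0 MPa, ρ = 2720 kg/m³
  low-carbon steel: σ_y = 213.0 MPa, ρ = 7881 kg/m³
  concrete: σ_y = 31.51 MPa, ρ = 2490 kg/m³
  magnesium alloy: M = 19.0×10⁻³
  aluminum alloy: M = 17.6×10⁻³
  epoxy: M = 15.0×10⁻³
  alloy steel: M = 13.4×10⁻³
  borosilicate glass: M = 6.78×10⁻³
  low-carbon steel: M = 4.53×10⁻³
  concrete: M = 4.01×10⁻³
Magnesium alloy has the largest M.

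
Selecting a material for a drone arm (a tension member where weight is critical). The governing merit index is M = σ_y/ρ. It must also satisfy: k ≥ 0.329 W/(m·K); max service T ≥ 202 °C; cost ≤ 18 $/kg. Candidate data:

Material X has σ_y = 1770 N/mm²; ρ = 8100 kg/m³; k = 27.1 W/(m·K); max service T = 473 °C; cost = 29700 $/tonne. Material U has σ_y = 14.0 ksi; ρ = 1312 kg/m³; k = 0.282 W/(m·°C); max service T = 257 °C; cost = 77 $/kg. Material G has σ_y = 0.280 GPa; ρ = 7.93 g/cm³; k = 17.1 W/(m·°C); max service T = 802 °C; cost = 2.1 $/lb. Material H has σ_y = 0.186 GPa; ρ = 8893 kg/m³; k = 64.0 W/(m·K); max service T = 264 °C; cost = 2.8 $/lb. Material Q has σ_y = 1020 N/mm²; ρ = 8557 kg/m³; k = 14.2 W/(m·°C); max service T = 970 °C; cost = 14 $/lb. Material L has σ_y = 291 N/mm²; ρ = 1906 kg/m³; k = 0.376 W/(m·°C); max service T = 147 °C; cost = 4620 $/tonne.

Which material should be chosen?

Screen on constraints: k ≥ 0.329 W/(m·K); max service T ≥ 202 °C; cost ≤ 18 $/kg. Survivors: material G, material H.
In SI units:
  material G: σ_y = 280.0 MPa, ρ = 7930 kg/m³
  material H: σ_y = 186.0 MPa, ρ = 8893 kg/m³
  material G: M = 35.3 kN·m/kg
  material H: M = 20.9 kN·m/kg
Highest index: material G.

material G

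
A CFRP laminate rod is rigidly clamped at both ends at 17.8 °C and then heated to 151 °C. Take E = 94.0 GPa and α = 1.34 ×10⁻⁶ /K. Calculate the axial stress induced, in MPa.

16.8 MPa

ΔT = 133.2 K. Constrained thermal stress σ = E·α·ΔT = 94.00×10³ MPa × 1.34×10⁻⁶ × 133.2 = 16.8 MPa (compressive).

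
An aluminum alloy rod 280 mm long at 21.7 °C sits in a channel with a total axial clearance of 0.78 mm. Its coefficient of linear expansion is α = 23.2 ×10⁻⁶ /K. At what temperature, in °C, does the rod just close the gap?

α·L₀·ΔT = 0.78 mm ⇒ ΔT = 0.78 / (23.2×10⁻⁶ × 280.0) = 120.1 K.
T = 21.7 + 120.1 = 141.8 °C.

142 °C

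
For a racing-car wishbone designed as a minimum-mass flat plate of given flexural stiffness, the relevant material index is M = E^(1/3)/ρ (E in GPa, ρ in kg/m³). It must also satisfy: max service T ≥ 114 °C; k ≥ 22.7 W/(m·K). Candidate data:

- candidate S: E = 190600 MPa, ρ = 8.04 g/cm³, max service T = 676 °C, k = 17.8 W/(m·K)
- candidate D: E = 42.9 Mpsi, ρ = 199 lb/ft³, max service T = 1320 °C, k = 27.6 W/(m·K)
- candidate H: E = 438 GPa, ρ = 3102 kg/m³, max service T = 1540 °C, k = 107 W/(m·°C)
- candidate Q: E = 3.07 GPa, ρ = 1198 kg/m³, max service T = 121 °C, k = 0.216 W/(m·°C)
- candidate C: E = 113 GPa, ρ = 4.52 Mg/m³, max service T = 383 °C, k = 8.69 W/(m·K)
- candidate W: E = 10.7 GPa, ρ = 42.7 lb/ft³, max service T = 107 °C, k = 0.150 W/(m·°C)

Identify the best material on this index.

Screen on constraints: max service T ≥ 114 °C; k ≥ 22.7 W/(m·K). Survivors: candidate D, candidate H.
In SI units:
  candidate D: E = 295.8 GPa, ρ = 3188 kg/m³
  candidate H: E = 438.0 GPa, ρ = 3102 kg/m³
  candidate H: M = 2.45×10⁻³
  candidate D: M = 2.09×10⁻³
Candidate H has the largest M.

candidate H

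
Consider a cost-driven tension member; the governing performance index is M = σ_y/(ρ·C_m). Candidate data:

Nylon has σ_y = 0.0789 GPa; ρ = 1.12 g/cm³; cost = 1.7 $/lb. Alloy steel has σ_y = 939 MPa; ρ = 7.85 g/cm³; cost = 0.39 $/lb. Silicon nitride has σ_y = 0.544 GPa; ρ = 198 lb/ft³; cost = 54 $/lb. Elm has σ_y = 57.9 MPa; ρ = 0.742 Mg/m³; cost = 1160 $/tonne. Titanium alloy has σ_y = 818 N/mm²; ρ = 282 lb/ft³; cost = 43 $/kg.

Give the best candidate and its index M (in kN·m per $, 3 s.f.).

alloy steel, M = 139 kN·m per $

Normalizing units and computing the index:
  nylon: σ_y = 78.90 MPa, ρ = 1120 kg/m³, cost = 3.748 $/kg
  alloy steel: σ_y = 939.0 MPa, ρ = 7850 kg/m³, cost = 0.8598 $/kg
  silicon nitride: σ_y = 544.0 MPa, ρ = 3172 kg/m³, cost = 119.0 $/kg
  elm: σ_y = 57.90 MPa, ρ = 742.0 kg/m³, cost = 1.160 $/kg
  titanium alloy: σ_y = 818.0 MPa, ρ = 4517 kg/m³, cost = 43.00 $/kg
  alloy steel: M = 139 kN·m per $
  elm: M = 67.3 kN·m per $
  nylon: M = 18.8 kN·m per $
  titanium alloy: M = 4.21 kN·m per $
  silicon nitride: M = 1.44 kN·m per $
The maximum is for alloy steel.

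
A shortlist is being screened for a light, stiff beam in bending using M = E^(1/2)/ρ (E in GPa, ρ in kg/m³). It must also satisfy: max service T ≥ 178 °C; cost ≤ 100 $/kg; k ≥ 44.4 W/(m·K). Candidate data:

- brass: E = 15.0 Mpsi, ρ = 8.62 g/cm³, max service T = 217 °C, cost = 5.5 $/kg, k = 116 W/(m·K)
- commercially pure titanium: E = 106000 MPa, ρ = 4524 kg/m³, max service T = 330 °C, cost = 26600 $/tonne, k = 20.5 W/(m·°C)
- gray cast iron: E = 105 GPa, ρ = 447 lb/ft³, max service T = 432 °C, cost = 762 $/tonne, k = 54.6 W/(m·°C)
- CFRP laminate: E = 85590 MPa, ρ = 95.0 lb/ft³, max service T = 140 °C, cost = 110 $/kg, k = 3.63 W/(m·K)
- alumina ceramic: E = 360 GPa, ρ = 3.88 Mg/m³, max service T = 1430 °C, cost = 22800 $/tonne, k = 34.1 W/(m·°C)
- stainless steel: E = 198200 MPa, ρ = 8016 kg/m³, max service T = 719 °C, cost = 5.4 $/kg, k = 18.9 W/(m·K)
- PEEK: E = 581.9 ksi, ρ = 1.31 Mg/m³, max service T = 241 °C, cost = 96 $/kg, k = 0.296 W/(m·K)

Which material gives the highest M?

Screen on constraints: max service T ≥ 178 °C; cost ≤ 100 $/kg; k ≥ 44.4 W/(m·K). Survivors: brass, gray cast iron.
Normalizing units and computing the index:
  brass: E = 103.4 GPa, ρ = 8620 kg/m³
  gray cast iron: E = 105.0 GPa, ρ = 7160 kg/m³
  gray cast iron: M = 1.43×10⁻³
  brass: M = 1.18×10⁻³
Gray cast iron ranks first.

gray cast iron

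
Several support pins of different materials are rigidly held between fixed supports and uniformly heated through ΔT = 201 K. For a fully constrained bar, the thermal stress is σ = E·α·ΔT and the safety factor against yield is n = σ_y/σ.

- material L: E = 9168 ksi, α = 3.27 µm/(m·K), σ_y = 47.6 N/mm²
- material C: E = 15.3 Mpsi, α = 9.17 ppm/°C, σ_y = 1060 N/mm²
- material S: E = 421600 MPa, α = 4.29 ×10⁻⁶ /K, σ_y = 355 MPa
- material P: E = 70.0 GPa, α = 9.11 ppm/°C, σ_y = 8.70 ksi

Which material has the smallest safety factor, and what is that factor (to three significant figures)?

material P, n = 0.468

With everything in SI (GPa, ×10⁻⁶/K, MPa):
  material L: E = 63.21, α = 3.27, σ_y = 47.60 → σ = 41.5 MPa, n = 1.15
  material C: E = 105.5, α = 9.17, σ_y = 1060 → σ = 194 MPa, n = 5.45
  material S: E = 421.6, α = 4.29, σ_y = 355.0 → σ = 364 MPa, n = 0.977
  material P: E = 70.00, α = 9.11, σ_y = 59.98 → σ = 128 MPa, n = 0.468
Material P has the lowest safety factor, n = 0.468.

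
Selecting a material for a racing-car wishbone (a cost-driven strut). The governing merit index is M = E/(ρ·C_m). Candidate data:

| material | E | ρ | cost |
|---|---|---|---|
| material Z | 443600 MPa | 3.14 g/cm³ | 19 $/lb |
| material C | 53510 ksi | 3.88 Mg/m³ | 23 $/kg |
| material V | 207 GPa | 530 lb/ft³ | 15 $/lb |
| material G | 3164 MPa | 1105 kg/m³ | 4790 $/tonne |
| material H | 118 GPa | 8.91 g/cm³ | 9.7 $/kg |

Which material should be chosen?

material C

In SI units:
  material Z: E = 443.6 GPa, ρ = 3140 kg/m³, cost = 41.89 $/kg
  material C: E = 368.9 GPa, ρ = 3880 kg/m³, cost = 23.00 $/kg
  material V: E = 207.0 GPa, ρ = 8490 kg/m³, cost = 33.07 $/kg
  material G: E = 3.164 GPa, ρ = 1105 kg/m³, cost = 4.790 $/kg
  material H: E = 118.0 GPa, ρ = 8910 kg/m³, cost = 9.700 $/kg
  material C: M = 4.13 MN·m per $
  material Z: M = 3.37 MN·m per $
  material H: M = 1.37 MN·m per $
  material V: M = 0.737 MN·m per $
  material G: M = 0.598 MN·m per $
The maximum is for material C.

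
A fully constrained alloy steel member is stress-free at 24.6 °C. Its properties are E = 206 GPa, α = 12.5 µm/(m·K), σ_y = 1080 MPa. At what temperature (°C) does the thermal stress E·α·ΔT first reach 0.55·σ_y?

255 °C

E·α·ΔT = 594.0 MPa ⇒ ΔT = 594.0 / (206.0×10³ × 12.5×10⁻⁶) = 230.7 K.
T = 24.6 + 230.7 = 255.3 °C.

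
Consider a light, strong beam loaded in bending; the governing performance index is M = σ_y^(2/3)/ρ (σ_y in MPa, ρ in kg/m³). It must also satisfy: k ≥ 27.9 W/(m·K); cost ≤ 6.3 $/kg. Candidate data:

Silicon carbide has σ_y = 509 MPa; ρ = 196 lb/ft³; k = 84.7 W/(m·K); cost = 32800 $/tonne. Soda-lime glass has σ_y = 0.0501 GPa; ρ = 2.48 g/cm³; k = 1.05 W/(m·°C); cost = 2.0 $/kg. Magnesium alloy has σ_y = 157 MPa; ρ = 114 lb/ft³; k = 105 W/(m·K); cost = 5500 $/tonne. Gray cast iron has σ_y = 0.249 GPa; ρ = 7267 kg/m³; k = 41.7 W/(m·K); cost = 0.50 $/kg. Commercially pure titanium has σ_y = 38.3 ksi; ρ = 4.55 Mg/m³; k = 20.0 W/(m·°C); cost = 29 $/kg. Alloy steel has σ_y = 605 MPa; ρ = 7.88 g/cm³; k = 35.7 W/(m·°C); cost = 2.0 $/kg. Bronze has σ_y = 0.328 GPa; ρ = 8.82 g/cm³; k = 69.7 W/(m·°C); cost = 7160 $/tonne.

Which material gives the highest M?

magnesium alloy

Screen on constraints: k ≥ 27.9 W/(m·K); cost ≤ 6.3 $/kg. Survivors: magnesium alloy, gray cast iron, alloy steel.
Normalizing units and computing the index:
  magnesium alloy: σ_y = 157.0 MPa, ρ = 1826 kg/m³
  gray cast iron: σ_y = 249.0 MPa, ρ = 7267 kg/m³
  alloy steel: σ_y = 605.0 MPa, ρ = 7880 kg/m³
  magnesium alloy: M = 15.9×10⁻³
  alloy steel: M = 9.08×10⁻³
  gray cast iron: M = 5.45×10⁻³
Magnesium alloy has the largest M.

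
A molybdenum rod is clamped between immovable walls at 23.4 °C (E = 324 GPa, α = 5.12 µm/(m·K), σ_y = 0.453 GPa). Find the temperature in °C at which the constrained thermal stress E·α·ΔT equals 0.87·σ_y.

261 °C

σ_y = 0.453 GPa = 453.0 MPa.
E·α·ΔT = 394.1 MPa ⇒ ΔT = 394.1 / (324.0×10³ × 5.12×10⁻⁶) = 237.6 K.
T = 23.4 + 237.6 = 261.0 °C.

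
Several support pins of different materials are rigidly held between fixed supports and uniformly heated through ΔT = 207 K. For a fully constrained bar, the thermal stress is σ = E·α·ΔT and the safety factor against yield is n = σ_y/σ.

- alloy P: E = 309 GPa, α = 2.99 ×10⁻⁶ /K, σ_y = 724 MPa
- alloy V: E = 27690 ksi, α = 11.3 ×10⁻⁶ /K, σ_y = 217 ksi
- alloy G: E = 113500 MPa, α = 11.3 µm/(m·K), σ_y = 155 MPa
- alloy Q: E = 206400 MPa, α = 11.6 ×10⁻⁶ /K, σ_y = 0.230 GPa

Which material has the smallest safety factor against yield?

In consistent units (E in GPa, α in ×10⁻⁶/K, σ_y in MPa):
  alloy P: E = 309.0, α = 2.99, σ_y = 724.0 → σ = 191 MPa, n = 3.79
  alloy V: E = 190.9, α = 11.3, σ_y = 1496 → σ = 447 MPa, n = 3.35
  alloy G: E = 113.5, α = 11.3, σ_y = 155.0 → σ = 265 MPa, n = 0.584
  alloy Q: E = 206.4, α = 11.6, σ_y = 230.0 → σ = 496 MPa, n = 0.464
Alloy Q has the lowest safety factor, n = 0.464.

alloy Q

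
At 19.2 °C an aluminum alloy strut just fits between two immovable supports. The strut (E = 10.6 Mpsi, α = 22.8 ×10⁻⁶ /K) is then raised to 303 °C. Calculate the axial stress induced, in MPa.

473 MPa

E = 10.6 Mpsi = 73.08 GPa.
ΔT = 283.8 K. Constrained thermal stress σ = E·α·ΔT = 73.08×10³ MPa × 22.8×10⁻⁶ × 283.8 = 473 MPa (compressive).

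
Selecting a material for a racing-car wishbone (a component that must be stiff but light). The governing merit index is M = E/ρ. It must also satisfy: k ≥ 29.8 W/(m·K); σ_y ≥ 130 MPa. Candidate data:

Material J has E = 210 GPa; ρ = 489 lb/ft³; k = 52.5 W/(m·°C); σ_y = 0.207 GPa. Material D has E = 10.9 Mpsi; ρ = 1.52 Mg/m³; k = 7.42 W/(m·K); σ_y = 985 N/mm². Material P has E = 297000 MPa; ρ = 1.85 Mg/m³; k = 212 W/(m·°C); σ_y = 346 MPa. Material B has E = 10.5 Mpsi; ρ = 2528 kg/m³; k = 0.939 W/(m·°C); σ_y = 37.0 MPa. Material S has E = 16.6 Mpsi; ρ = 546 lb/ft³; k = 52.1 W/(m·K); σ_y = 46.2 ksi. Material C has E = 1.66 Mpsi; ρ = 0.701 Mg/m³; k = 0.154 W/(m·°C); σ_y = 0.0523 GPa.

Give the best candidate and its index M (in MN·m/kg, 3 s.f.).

material P, M = 161 MN·m/kg

Screen on constraints: k ≥ 29.8 W/(m·K); σ_y ≥ 130 MPa. Survivors: material J, material P, material S.
Normalizing units and computing the index:
  material J: E = 210.0 GPa, ρ = 7833 kg/m³
  material P: E = 297.0 GPa, ρ = 1850 kg/m³
  material S: E = 114.5 GPa, ρ = 8746 kg/m³
  material P: M = 161 MN·m/kg
  material J: M = 26.8 MN·m/kg
  material S: M = 13.1 MN·m/kg
Highest index: material P.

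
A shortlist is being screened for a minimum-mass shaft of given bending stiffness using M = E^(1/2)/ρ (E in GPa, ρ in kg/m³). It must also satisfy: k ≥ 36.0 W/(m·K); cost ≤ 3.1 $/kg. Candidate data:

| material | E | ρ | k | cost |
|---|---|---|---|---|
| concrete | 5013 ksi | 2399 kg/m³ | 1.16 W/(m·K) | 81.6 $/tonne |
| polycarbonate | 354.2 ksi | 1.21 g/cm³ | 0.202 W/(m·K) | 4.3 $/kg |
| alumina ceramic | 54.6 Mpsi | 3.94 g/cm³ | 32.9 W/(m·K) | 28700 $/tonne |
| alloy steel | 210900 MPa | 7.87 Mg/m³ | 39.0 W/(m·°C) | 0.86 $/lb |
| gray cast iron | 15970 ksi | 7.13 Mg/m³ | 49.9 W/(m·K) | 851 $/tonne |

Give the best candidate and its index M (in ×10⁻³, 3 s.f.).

Screen on constraints: k ≥ 36.0 W/(m·K); cost ≤ 3.1 $/kg. Survivors: alloy steel, gray cast iron.
In SI units:
  alloy steel: E = 210.9 GPa, ρ = 7870 kg/m³
  gray cast iron: E = 110.1 GPa, ρ = 7130 kg/m³
  alloy steel: M = 1.85×10⁻³
  gray cast iron: M = 1.47×10⁻³
The maximum is for alloy steel.

alloy steel, M = 1.85×10⁻³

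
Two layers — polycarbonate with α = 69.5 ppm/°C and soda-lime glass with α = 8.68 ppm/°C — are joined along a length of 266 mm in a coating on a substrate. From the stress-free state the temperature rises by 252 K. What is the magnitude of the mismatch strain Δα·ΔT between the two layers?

0.0153

Δα = |69.5 − 8.68|×10⁻⁶/K = 60.8×10⁻⁶/K.
Mismatch strain = Δα·ΔT = 60.8×10⁻⁶ × 252.0 = 0.0153.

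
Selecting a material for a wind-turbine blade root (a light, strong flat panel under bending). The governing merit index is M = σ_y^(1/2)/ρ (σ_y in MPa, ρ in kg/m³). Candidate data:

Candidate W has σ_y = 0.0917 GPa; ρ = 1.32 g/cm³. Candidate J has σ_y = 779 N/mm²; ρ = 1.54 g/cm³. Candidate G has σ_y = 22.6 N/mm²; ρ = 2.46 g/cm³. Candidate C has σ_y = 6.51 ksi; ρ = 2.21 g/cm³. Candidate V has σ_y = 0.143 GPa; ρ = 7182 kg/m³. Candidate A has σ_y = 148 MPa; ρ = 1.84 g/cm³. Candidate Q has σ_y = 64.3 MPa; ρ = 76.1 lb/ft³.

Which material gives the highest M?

Convert each candidate to consistent units, then evaluate M:
  candidate W: σ_y = 91.70 MPa, ρ = 1320 kg/m³
  candidate J: σ_y = 779.0 MPa, ρ = 1540 kg/m³
  candidate G: σ_y = 22.60 MPa, ρ = 2460 kg/m³
  candidate C: σ_y = 44.88 MPa, ρ = 2210 kg/m³
  candidate V: σ_y = 143.0 MPa, ρ = 7182 kg/m³
  candidate A: σ_y = 148.0 MPa, ρ = 1840 kg/m³
  candidate Q: σ_y = 64.30 MPa, ρ = 1219 kg/m³
  candidate J: M = 18.1×10⁻³
  candidate W: M = 7.25×10⁻³
  candidate A: M = 6.61×10⁻³
  candidate Q: M = 6.58×10⁻³
  candidate C: M = 3.03×10⁻³
  candidate G: M = 1.93×10⁻³
  candidate V: M = 1.67×10⁻³
Candidate J ranks first.

candidate J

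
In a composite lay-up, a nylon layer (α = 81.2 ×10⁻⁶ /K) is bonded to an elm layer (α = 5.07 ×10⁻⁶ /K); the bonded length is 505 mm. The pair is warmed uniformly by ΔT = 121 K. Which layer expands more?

nylon

α(nylon) = 81.2×10⁻⁶/K vs α(elm) = 5.07×10⁻⁶/K.
Higher α expands more for the same ΔT: nylon.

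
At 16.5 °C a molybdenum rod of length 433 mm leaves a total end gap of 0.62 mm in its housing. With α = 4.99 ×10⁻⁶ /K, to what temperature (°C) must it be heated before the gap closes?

303 °C

α·L₀·ΔT = 0.62 mm ⇒ ΔT = 0.62 / (4.99×10⁻⁶ × 433.0) = 286.9 K.
T = 16.5 + 286.9 = 303.4 °C.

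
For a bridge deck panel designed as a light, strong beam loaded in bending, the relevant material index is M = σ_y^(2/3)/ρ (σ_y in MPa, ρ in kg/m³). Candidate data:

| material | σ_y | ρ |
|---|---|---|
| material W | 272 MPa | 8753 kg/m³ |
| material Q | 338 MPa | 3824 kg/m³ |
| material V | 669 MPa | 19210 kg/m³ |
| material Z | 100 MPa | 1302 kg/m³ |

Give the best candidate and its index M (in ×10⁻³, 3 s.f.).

Evaluate M for each candidate:
  material Z: M = 16.5×10⁻³
  material Q: M = 12.7×10⁻³
  material W: M = 4.80×10⁻³
  material V: M = 3.98×10⁻³
Material Z ranks first.

material Z, M = 16.5×10⁻³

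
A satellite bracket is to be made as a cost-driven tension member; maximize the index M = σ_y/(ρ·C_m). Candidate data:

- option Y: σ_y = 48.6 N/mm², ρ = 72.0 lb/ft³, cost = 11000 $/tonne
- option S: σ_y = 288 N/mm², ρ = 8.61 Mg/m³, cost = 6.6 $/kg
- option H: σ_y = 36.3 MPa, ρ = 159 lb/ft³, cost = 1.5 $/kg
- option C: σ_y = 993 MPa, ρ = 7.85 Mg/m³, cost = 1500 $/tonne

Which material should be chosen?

Convert each candidate to consistent units, then evaluate M:
  option Y: σ_y = 48.60 MPa, ρ = 1153 kg/m³, cost = 11.00 $/kg
  option S: σ_y = 288.0 MPa, ρ = 8610 kg/m³, cost = 6.600 $/kg
  option H: σ_y = 36.30 MPa, ρ = 2547 kg/m³, cost = 1.500 $/kg
  option C: σ_y = 993.0 MPa, ρ = 7850 kg/m³, cost = 1.500 $/kg
  option C: M = 84.3 kN·m per $
  option H: M = 9.50 kN·m per $
  option S: M = 5.07 kN·m per $
  option Y: M = 3.83 kN·m per $
Highest index: option C.

option C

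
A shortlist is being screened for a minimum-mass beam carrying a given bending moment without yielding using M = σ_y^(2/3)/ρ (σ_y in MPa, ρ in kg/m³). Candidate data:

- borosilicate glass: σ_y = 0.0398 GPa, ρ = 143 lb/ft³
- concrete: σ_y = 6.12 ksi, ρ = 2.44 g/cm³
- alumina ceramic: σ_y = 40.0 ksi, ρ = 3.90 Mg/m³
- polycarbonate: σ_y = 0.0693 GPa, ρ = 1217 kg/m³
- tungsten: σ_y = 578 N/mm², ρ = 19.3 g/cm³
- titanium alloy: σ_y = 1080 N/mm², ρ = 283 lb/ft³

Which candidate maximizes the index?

titanium alloy

Normalizing units and computing the index:
  borosilicate glass: σ_y = 39.80 MPa, ρ = 2291 kg/m³
  concrete: σ_y = 42.20 MPa, ρ = 2440 kg/m³
  alumina ceramic: σ_y = 275.8 MPa, ρ = 3900 kg/m³
  polycarbonate: σ_y = 69.30 MPa, ρ = 1217 kg/m³
  tungsten: σ_y = 578.0 MPa, ρ = 19300 kg/m³
  titanium alloy: σ_y = 1080 MPa, ρ = 4533 kg/m³
  titanium alloy: M = 23.2×10⁻³
  polycarbonate: M = 13.9×10⁻³
  alumina ceramic: M = 10.9×10⁻³
  borosilicate glass: M = 5.09×10⁻³
  concrete: M = 4.97×10⁻³
  tungsten: M = 3.60×10⁻³
Highest index: titanium alloy.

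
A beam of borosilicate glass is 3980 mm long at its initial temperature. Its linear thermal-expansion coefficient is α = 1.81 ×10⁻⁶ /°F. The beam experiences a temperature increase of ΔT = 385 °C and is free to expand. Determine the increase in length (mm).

Convert α: 1.81×10⁻⁶/°F × (9/5) = 3.26×10⁻⁶/K.
ΔL = α·L₀·ΔT = 3.26×10⁻⁶ × 3980 mm × 385.0 K = 4.99 mm.

4.99 mm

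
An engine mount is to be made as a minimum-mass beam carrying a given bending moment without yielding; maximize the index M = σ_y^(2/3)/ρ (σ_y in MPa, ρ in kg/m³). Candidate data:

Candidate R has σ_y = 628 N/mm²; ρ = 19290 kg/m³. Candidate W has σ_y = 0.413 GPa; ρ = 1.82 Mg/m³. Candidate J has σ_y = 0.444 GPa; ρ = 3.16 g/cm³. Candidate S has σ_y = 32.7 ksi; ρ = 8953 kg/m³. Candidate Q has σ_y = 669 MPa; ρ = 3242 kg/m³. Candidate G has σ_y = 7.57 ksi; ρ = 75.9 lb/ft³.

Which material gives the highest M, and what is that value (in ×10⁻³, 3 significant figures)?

After converting to SI:
  candidate R: σ_y = 628.0 MPa, ρ = 19290 kg/m³
  candidate W: σ_y = 413.0 MPa, ρ = 1820 kg/m³
  candidate J: σ_y = 444.0 MPa, ρ = 3160 kg/m³
  candidate S: σ_y = 225.5 MPa, ρ = 8953 kg/m³
  candidate Q: σ_y = 669.0 MPa, ρ = 3242 kg/m³
  candidate G: σ_y = 52.19 MPa, ρ = 1216 kg/m³
  candidate W: M = 30.5×10⁻³
  candidate Q: M = 23.6×10⁻³
  candidate J: M = 18.4×10⁻³
  candidate G: M = 11.5×10⁻³
  candidate S: M = 4.14×10⁻³
  candidate R: M = 3.80×10⁻³
The maximum is for candidate W.

candidate W, M = 30.5×10⁻³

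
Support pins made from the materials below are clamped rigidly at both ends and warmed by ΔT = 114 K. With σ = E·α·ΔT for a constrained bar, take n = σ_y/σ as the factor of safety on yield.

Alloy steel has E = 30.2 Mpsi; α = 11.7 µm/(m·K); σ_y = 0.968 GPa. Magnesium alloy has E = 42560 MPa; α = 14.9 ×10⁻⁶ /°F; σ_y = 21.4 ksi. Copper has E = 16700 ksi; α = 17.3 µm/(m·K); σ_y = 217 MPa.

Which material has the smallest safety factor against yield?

copper

With everything in SI (GPa, ×10⁻⁶/K, MPa):
  alloy steel: E = 208.2, α = 11.7, σ_y = 968.0 → σ = 278 MPa, n = 3.49
  magnesium alloy: E = 42.56, α = 26.8, σ_y = 147.5 → σ = 130 MPa, n = 1.13
  copper: E = 115.1, α = 17.3, σ_y = 217.0 → σ = 227 MPa, n = 0.956
Smallest n: copper with n = 0.956.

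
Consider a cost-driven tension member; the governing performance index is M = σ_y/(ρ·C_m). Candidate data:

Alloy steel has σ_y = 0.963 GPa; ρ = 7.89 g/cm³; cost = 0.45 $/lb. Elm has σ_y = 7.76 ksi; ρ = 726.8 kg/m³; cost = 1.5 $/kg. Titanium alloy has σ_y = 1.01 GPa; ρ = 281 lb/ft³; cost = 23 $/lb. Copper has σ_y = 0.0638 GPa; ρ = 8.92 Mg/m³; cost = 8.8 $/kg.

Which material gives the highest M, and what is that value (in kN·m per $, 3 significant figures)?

alloy steel, M = 123 kN·m per $

After converting to SI:
  alloy steel: σ_y = 963.0 MPa, ρ = 7890 kg/m³, cost = 0.9921 $/kg
  elm: σ_y = 53.50 MPa, ρ = 726.8 kg/m³, cost = 1.500 $/kg
  titanium alloy: σ_y = 1010 MPa, ρ = 4501 kg/m³, cost = 50.71 $/kg
  copper: σ_y = 63.80 MPa, ρ = 8920 kg/m³, cost = 8.800 $/kg
  alloy steel: M = 123 kN·m per $
  elm: M = 49.1 kN·m per $
  titanium alloy: M = 4.43 kN·m per $
  copper: M = 0.813 kN·m per $
The maximum is for alloy steel.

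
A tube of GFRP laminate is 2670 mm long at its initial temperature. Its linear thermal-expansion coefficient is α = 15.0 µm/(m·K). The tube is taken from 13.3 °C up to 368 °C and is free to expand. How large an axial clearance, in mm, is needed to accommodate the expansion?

14.2 mm

ΔT = 368 − 13.3 = 354.7 K.
ΔL = α·L₀·ΔT = 15.0×10⁻⁶ × 2670 mm × 354.7 K = 14.2 mm.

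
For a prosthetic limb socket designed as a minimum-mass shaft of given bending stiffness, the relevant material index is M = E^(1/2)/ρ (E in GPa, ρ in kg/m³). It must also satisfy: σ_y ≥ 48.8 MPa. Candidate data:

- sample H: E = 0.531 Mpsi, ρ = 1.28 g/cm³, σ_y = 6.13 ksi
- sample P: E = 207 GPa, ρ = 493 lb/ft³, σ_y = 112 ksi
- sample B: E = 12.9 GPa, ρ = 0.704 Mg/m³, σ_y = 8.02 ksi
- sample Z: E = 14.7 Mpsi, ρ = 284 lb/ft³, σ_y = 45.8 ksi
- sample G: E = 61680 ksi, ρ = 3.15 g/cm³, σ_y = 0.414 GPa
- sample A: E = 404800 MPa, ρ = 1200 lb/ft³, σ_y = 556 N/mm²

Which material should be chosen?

Screen on constraints: σ_y ≥ 48.8 MPa. Survivors: sample P, sample B, sample Z, sample G, sample A.
Putting every candidate on a common basis:
  sample P: E = 207.0 GPa, ρ = 7897 kg/m³
  sample B: E = 12.90 GPa, ρ = 704.0 kg/m³
  sample Z: E = 101.4 GPa, ρ = 4549 kg/m³
  sample G: E = 425.3 GPa, ρ = 3150 kg/m³
  sample A: E = 404.8 GPa, ρ = 19220 kg/m³
  sample G: M = 6.55×10⁻³
  sample B: M = 5.10×10⁻³
  sample Z: M = 2.21×10⁻³
  sample P: M = 1.82×10⁻³
  sample A: M = 1.05×10⁻³
Sample G has the largest M.

sample G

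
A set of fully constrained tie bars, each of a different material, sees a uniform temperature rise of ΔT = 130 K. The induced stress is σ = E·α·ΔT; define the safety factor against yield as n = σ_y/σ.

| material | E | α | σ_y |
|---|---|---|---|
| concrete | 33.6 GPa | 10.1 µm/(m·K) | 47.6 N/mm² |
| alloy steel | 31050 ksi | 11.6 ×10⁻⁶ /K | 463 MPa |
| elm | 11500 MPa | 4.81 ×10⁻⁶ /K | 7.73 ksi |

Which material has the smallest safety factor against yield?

With everything in SI (GPa, ×10⁻⁶/K, MPa):
  concrete: E = 33.60, α = 10.1, σ_y = 47.60 → σ = 44.1 MPa, n = 1.08
  alloy steel: E = 214.1, α = 11.6, σ_y = 463.0 → σ = 323 MPa, n = 1.43
  elm: E = 11.50, α = 4.81, σ_y = 53.30 → σ = 7.19 MPa, n = 7.41
The minimum is concrete at n = 1.08.

concrete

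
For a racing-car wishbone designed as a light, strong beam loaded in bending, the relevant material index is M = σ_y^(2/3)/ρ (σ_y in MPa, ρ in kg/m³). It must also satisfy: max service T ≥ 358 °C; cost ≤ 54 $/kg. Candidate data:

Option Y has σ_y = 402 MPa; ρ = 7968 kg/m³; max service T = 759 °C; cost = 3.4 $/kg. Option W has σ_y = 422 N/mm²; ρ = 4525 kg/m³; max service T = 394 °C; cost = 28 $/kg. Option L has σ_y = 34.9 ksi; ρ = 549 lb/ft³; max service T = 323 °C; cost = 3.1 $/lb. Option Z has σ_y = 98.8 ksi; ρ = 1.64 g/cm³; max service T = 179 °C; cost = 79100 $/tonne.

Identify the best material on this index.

Screen on constraints: max service T ≥ 358 °C; cost ≤ 54 $/kg. Survivors: option Y, option W.
In SI units:
  option Y: σ_y = 402.0 MPa, ρ = 7968 kg/m³
  option W: σ_y = 422.0 MPa, ρ = 4525 kg/m³
  option W: M = 12.4×10⁻³
  option Y: M = 6.84×10⁻³
The maximum is for option W.

option W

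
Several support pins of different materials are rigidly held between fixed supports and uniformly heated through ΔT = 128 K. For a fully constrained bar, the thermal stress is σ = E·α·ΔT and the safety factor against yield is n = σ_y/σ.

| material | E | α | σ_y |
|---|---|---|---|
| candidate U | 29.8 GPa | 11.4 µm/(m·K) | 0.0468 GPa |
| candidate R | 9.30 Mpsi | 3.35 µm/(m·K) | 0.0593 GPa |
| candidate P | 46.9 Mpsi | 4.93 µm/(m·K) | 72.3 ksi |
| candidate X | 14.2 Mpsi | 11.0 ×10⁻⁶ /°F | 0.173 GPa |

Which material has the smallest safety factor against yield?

candidate X

Converting E to GPa, α to ×10⁻⁶/K, σ_y to MPa, then σ and n for each:
  candidate U: E = 29.80, α = 11.4, σ_y = 46.80 → σ = 43.5 MPa, n = 1.08
  candidate R: E = 64.12, α = 3.35, σ_y = 59.30 → σ = 27.5 MPa, n = 2.16
  candidate P: E = 323.4, α = 4.93, σ_y = 498.5 → σ = 204 MPa, n = 2.44
  candidate X: E = 97.91, α = 19.8, σ_y = 173.0 → σ = 248 MPa, n = 0.697
The minimum is candidate X at n = 0.697.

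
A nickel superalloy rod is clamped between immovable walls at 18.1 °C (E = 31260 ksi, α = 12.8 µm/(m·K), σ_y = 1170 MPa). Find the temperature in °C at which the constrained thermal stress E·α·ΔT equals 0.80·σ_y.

E = 31260 ksi = 215.5 GPa.
E·α·ΔT = 936.0 MPa ⇒ ΔT = 936.0 / (215.5×10³ × 12.8×10⁻⁶) = 339.3 K.
T = 18.1 + 339.3 = 357.4 °C.

357 °C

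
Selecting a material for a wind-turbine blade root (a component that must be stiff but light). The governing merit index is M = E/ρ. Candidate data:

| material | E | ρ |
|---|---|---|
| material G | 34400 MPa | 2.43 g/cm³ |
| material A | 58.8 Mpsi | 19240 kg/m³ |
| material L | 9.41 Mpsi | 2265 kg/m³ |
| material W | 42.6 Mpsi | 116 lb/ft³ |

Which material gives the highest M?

Normalizing units and computing the index:
  material G: E = 34.40 GPa, ρ = 2430 kg/m³
  material A: E = 405.4 GPa, ρ = 19240 kg/m³
  material L: E = 64.88 GPa, ρ = 2265 kg/m³
  material W: E = 293.7 GPa, ρ = 1858 kg/m³
  material W: M = 158 MN·m/kg
  material L: M = 28.6 MN·m/kg
  material A: M = 21.1 MN·m/kg
  material G: M = 14.2 MN·m/kg
Highest index: material W.

material W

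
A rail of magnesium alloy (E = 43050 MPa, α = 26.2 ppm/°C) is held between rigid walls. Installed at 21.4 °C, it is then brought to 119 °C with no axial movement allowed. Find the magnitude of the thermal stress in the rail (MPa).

110 MPa

E = 43050 MPa = 43.05 GPa.
ΔT = 97.60 K. Constrained thermal stress σ = E·α·ΔT = 43.05×10³ MPa × 26.2×10⁻⁶ × 97.60 = 110 MPa (compressive).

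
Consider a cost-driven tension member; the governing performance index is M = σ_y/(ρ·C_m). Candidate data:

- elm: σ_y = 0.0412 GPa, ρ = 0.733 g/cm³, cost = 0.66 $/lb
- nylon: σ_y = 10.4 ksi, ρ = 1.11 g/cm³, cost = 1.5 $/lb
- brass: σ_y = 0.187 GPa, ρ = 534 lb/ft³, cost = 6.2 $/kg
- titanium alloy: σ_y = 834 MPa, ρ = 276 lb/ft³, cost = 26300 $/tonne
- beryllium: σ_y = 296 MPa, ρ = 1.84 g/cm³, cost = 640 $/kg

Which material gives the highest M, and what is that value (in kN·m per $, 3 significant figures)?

In SI units:
  elm: σ_y = 41.20 MPa, ρ = 733.0 kg/m³, cost = 1.455 $/kg
  nylon: σ_y = 71.71 MPa, ρ = 1110 kg/m³, cost = 3.307 $/kg
  brass: σ_y = 187.0 MPa, ρ = 8554 kg/m³, cost = 6.200 $/kg
  titanium alloy: σ_y = 834.0 MPa, ρ = 4421 kg/m³, cost = 26.30 $/kg
  beryllium: σ_y = 296.0 MPa, ρ = 1840 kg/m³, cost = 640.0 $/kg
  elm: M = 38.6 kN·m per $
  nylon: M = 19.5 kN·m per $
  titanium alloy: M = 7.17 kN·m per $
  brass: M = 3.53 kN·m per $
  beryllium: M = 0.251 kN·m per $
Highest index: elm.

elm, M = 38.6 kN·m per $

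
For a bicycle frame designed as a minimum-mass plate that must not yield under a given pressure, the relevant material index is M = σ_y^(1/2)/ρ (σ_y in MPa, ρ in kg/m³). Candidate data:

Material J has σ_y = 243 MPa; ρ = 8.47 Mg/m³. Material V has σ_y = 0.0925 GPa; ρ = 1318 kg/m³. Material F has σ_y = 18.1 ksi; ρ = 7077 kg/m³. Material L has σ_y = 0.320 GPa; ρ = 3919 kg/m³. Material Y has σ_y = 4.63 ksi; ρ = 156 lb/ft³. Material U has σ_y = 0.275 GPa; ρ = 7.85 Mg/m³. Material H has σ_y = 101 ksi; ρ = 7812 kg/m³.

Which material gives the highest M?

material V

After converting to SI:
  material J: σ_y = 243.0 MPa, ρ = 8470 kg/m³
  material V: σ_y = 92.50 MPa, ρ = 1318 kg/m³
  material F: σ_y = 124.8 MPa, ρ = 7077 kg/m³
  material L: σ_y = 320.0 MPa, ρ = 3919 kg/m³
  material Y: σ_y = 31.92 MPa, ρ = 2499 kg/m³
  material U: σ_y = 275.0 MPa, ρ = 7850 kg/m³
  material H: σ_y = 696.4 MPa, ρ = 7812 kg/m³
  material V: M = 7.30×10⁻³
  material L: M = 4.56×10⁻³
  material H: M = 3.38×10⁻³
  material Y: M = 2.26×10⁻³
  material U: M = 2.11×10⁻³
  material J: M = 1.84×10⁻³
  material F: M = 1.58×10⁻³
Material V has the largest M.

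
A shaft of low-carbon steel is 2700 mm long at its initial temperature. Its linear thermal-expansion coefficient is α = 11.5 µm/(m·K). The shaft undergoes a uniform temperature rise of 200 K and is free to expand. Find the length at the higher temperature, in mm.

2706.2 mm

ΔL = α·L₀·ΔT = 11.5×10⁻⁶ × 2700 mm × 200.0 K = 6.21 mm.
L = L₀ + ΔL = 2700 + 6.21 = 2706.2 mm.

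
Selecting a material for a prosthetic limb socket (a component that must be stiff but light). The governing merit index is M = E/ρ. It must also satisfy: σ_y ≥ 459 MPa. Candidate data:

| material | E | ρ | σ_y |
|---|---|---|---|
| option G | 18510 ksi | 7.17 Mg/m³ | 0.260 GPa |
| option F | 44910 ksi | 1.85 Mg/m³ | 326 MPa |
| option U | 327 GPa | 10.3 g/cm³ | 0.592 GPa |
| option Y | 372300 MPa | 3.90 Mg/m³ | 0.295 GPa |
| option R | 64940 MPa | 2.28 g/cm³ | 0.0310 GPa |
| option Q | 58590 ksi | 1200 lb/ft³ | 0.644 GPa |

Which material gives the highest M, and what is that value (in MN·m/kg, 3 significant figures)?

option U, M = 31.7 MN·m/kg

Screen on constraints: σ_y ≥ 459 MPa. Survivors: option U, option Q.
Putting every candidate on a common basis:
  option U: E = 327.0 GPa, ρ = 10300 kg/m³
  option Q: E = 404.0 GPa, ρ = 19220 kg/m³
  option U: M = 31.7 MN·m/kg
  option Q: M = 21.0 MN·m/kg
Option U has the largest M.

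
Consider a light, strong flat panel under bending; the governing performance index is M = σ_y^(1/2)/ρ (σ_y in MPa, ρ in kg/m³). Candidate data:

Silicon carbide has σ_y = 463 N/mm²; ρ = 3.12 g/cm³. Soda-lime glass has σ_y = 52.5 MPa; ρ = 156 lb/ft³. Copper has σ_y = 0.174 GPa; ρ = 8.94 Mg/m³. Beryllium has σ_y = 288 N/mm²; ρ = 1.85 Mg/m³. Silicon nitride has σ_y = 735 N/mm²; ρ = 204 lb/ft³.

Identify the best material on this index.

After converting to SI:
  silicon carbide: σ_y = 463.0 MPa, ρ = 3120 kg/m³
  soda-lime glass: σ_y = 52.50 MPa, ρ = 2499 kg/m³
  copper: σ_y = 174.0 MPa, ρ = 8940 kg/m³
  beryllium: σ_y = 288.0 MPa, ρ = 1850 kg/m³
  silicon nitride: σ_y = 735.0 MPa, ρ = 3268 kg/m³
  beryllium: M = 9.17×10⁻³
  silicon nitride: M = 8.30×10⁻³
  silicon carbide: M = 6.90×10⁻³
  soda-lime glass: M = 2.90×10⁻³
  copper: M = 1.48×10⁻³
The maximum is for beryllium.

beryllium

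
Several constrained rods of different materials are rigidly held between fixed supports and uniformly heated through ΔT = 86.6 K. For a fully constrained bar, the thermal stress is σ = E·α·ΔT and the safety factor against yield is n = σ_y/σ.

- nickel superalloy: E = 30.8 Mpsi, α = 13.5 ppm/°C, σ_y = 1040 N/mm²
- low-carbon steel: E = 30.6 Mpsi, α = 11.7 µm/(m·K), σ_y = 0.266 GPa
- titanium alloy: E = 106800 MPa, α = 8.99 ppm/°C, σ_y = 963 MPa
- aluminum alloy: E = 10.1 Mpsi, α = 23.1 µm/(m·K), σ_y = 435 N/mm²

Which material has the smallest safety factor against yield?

low-carbon steel

In consistent units (E in GPa, α in ×10⁻⁶/K, σ_y in MPa):
  nickel superalloy: E = 212.4, α = 13.5, σ_y = 1040 → σ = 248 MPa, n = 4.19
  low-carbon steel: E = 211.0, α = 11.7, σ_y = 266.0 → σ = 214 MPa, n = 1.24
  titanium alloy: E = 106.8, α = 8.99, σ_y = 963.0 → σ = 83.1 MPa, n = 11.6
  aluminum alloy: E = 69.64, α = 23.1, σ_y = 435.0 → σ = 139 MPa, n = 3.12
Low-carbon steel has the lowest safety factor, n = 1.24.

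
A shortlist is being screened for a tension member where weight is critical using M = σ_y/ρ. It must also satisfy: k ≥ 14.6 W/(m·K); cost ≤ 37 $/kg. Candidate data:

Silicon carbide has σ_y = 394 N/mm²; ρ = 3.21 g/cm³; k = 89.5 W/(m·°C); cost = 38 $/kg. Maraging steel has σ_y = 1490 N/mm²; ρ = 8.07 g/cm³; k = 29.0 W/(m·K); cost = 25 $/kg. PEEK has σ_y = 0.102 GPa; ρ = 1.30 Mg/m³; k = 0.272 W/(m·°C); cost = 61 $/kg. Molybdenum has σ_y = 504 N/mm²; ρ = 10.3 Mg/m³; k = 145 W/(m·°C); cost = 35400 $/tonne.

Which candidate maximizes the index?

Screen on constraints: k ≥ 14.6 W/(m·K); cost ≤ 37 $/kg. Survivors: maraging steel, molybdenum.
In SI units:
  maraging steel: σ_y = 1490 MPa, ρ = 8070 kg/m³
  molybdenum: σ_y = 504.0 MPa, ρ = 10300 kg/m³
  maraging steel: M = 185 kN·m/kg
  molybdenum: M = 48.9 kN·m/kg
Highest index: maraging steel.

maraging steel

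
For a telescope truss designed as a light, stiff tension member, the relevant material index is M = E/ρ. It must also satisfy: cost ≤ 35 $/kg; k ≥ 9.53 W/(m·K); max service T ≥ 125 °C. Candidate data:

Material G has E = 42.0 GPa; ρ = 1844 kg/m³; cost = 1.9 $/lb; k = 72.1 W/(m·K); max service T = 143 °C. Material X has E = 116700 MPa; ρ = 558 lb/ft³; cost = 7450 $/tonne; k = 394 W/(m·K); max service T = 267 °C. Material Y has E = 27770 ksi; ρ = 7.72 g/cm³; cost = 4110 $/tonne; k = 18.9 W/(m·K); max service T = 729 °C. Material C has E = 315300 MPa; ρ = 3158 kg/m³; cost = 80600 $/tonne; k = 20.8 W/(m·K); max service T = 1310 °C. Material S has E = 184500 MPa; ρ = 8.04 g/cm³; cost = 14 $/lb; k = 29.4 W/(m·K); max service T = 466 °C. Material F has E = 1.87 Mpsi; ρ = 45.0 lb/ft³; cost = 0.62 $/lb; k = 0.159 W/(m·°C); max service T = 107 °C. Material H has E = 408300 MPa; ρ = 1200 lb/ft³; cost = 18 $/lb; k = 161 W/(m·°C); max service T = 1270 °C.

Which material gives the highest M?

Screen on constraints: cost ≤ 35 $/kg; k ≥ 9.53 W/(m·K); max service T ≥ 125 °C. Survivors: material G, material X, material Y, material S.
In SI units:
  material G: E = 42.00 GPa, ρ = 1844 kg/m³
  material X: E = 116.7 GPa, ρ = 8938 kg/m³
  material Y: E = 191.5 GPa, ρ = 7720 kg/m³
  material S: E = 184.5 GPa, ρ = 8040 kg/m³
  material Y: M = 24.8 MN·m/kg
  material S: M = 22.9 MN·m/kg
  material G: M = 22.8 MN·m/kg
  material X: M = 13.1 MN·m/kg
The maximum is for material Y.

material Y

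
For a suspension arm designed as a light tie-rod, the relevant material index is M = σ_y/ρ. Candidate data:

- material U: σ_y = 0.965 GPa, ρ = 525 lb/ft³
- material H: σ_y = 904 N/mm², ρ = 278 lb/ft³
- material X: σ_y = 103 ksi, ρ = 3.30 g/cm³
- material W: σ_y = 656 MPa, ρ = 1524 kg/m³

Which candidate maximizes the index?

Putting every candidate on a common basis:
  material U: σ_y = 965.0 MPa, ρ = 8410 kg/m³
  material H: σ_y = 904.0 MPa, ρ = 4453 kg/m³
  material X: σ_y = 710.2 MPa, ρ = 3300 kg/m³
  material W: σ_y = 656.0 MPa, ρ = 1524 kg/m³
  material W: M = 430 kN·m/kg
  material X: M = 215 kN·m/kg
  material H: M = 203 kN·m/kg
  material U: M = 115 kN·m/kg
Highest index: material W.

material W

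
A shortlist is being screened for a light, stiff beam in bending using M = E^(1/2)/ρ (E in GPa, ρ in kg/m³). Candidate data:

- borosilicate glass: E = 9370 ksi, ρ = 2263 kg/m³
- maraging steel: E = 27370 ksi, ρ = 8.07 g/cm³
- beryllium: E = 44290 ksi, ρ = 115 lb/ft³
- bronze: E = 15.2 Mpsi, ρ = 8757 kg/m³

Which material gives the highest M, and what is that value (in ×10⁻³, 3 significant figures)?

Convert each candidate to consistent units, then evaluate M:
  borosilicate glass: E = 64.60 GPa, ρ = 2263 kg/m³
  maraging steel: E = 188.7 GPa, ρ = 8070 kg/m³
  beryllium: E = 305.4 GPa, ρ = 1842 kg/m³
  bronze: E = 104.8 GPa, ρ = 8757 kg/m³
  beryllium: M = 9.49×10⁻³
  borosilicate glass: M = 3.55×10⁻³
  maraging steel: M = 1.70×10⁻³
  bronze: M = 1.17×10⁻³
Highest index: beryllium.

beryllium, M = 9.49×10⁻³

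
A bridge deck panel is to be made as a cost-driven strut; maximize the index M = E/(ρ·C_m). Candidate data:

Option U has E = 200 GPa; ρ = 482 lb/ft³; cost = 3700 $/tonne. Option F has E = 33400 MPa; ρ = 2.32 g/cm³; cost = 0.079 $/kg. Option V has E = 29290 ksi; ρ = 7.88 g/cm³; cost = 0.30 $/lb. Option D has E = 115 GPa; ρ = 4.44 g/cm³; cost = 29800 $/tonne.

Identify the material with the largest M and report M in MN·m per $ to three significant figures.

option F, M = 182 MN·m per $

Normalizing units and computing the index:
  option U: E = 200.0 GPa, ρ = 7721 kg/m³, cost = 3.700 $/kg
  option F: E = 33.40 GPa, ρ = 2320 kg/m³, cost = 0.07900 $/kg
  option V: E = 201.9 GPa, ρ = 7880 kg/m³, cost = 0.6614 $/kg
  option D: E = 115.0 GPa, ρ = 4440 kg/m³, cost = 29.80 $/kg
  option F: M = 182 MN·m per $
  option V: M = 38.7 MN·m per $
  option U: M = 7.00 MN·m per $
  option D: M = 0.869 MN·m per $
The maximum is for option F.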